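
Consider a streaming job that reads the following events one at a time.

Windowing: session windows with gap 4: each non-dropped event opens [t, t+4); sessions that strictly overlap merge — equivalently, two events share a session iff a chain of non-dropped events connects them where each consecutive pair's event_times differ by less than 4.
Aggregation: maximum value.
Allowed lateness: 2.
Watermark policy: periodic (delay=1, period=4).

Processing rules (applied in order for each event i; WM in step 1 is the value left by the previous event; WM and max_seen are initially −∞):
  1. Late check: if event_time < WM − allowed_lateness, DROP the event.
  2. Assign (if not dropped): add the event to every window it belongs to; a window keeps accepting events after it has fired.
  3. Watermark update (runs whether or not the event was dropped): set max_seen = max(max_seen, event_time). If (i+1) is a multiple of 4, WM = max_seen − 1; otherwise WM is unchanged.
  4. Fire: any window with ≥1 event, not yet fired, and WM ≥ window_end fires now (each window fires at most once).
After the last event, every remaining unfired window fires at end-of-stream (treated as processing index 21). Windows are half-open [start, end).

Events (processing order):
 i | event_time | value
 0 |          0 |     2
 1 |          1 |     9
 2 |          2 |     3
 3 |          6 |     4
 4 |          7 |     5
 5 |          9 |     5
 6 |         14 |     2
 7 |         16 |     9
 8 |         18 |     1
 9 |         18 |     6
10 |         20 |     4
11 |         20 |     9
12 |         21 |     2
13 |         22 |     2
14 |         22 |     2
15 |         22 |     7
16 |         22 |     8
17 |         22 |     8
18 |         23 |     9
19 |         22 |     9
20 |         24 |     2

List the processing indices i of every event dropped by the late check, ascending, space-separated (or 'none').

i=0 t=0 v=2: → [0,4); WM=−∞
i=1 t=1 v=9: → [0,5); WM=−∞
i=2 t=2 v=3: → [0,6); WM=−∞
i=3 t=6 v=4: → [6,10); WM=5
i=4 t=7 v=5: → [6,11); WM=5
i=5 t=9 v=5: → [6,13); WM=5
i=6 t=14 v=2: → [14,18); WM=5
i=7 t=16 v=9: → [14,20); WM=15
i=8 t=18 v=1: → [14,22); WM=15
i=9 t=18 v=6: → [14,22); WM=15
i=10 t=20 v=4: → [14,24); WM=15
i=11 t=20 v=9: → [14,24); WM=19
i=12 t=21 v=2: → [14,25); WM=19
i=13 t=22 v=2: → [14,26); WM=19
i=14 t=22 v=2: → [14,26); WM=19
i=15 t=22 v=7: → [14,26); WM=21
i=16 t=22 v=8: → [14,26); WM=21
i=17 t=22 v=8: → [14,26); WM=21
i=18 t=23 v=9: → [14,27); WM=21
i=19 t=22 v=9: → [14,27); WM=22
i=20 t=24 v=2: → [14,28); WM=22

none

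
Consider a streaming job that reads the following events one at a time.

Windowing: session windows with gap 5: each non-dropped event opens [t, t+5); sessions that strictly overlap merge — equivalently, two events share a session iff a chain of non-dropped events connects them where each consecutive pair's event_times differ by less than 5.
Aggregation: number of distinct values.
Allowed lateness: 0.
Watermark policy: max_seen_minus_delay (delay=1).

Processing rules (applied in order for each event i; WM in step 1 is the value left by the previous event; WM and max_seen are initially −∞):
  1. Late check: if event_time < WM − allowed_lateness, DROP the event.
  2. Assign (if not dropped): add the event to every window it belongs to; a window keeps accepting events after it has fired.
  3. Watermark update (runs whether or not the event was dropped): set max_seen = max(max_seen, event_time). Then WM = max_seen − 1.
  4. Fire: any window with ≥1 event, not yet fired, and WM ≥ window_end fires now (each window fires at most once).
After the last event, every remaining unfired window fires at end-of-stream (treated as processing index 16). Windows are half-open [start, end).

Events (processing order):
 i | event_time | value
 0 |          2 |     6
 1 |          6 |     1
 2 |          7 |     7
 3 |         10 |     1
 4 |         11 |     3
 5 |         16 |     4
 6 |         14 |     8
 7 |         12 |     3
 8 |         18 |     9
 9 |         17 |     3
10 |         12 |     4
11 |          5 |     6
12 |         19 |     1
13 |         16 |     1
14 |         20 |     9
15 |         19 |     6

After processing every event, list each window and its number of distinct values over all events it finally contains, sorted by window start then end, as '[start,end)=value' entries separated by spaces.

[2,16)=4 [16,25)=5

i=0 t=2 v=6: → [2,7); WM=1
i=1 t=6 v=1: → [2,11); WM=5
i=2 t=7 v=7: → [2,12); WM=6
i=3 t=10 v=1: → [2,15); WM=9
i=4 t=11 v=3: → [2,16); WM=10
i=5 t=16 v=4: → [16,21); WM=15
i=6 t=14 v=8: DROP (t<15-0); WM=15
i=7 t=12 v=3: DROP (t<15-0); WM=15
i=8 t=18 v=9: → [16,23); WM=17
i=9 t=17 v=3: → [16,23); WM=17
i=10 t=12 v=4: DROP (t<17-0); WM=17
i=11 t=5 v=6: DROP (t<17-0); WM=17
i=12 t=19 v=1: → [16,24); WM=18
i=13 t=16 v=1: DROP (t<18-0); WM=18
i=14 t=20 v=9: → [16,25); WM=19
i=15 t=19 v=6: → [16,25); WM=19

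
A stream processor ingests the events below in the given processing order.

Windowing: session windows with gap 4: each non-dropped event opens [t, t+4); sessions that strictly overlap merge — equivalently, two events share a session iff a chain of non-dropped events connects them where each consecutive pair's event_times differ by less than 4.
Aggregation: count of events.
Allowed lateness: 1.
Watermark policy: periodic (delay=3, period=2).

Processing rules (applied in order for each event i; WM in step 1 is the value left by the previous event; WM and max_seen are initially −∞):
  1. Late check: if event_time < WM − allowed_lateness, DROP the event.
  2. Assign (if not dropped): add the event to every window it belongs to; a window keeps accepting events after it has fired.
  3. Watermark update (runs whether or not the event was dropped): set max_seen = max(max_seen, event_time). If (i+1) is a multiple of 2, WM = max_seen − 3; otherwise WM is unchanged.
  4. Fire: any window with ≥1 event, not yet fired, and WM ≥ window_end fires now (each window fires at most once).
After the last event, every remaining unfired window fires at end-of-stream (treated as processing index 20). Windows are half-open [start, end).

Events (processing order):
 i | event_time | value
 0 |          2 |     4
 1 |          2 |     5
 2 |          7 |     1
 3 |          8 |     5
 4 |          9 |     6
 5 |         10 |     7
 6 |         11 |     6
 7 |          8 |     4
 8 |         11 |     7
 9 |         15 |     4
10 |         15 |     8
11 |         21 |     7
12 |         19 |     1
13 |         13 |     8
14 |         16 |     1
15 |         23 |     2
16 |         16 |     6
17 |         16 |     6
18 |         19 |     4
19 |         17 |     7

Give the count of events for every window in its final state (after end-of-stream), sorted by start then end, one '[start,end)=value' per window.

i=0 t=2 v=4: → [2,6); WM=−∞
i=1 t=2 v=5: → [2,6); WM=-1
i=2 t=7 v=1: → [7,11); WM=-1
i=3 t=8 v=5: → [7,12); WM=5
i=4 t=9 v=6: → [7,13); WM=5
i=5 t=10 v=7: → [7,14); WM=7
i=6 t=11 v=6: → [7,15); WM=7
i=7 t=8 v=4: → [7,15); WM=8
i=8 t=11 v=7: → [7,15); WM=8
i=9 t=15 v=4: → [15,19); WM=12
i=10 t=15 v=8: → [15,19); WM=12
i=11 t=21 v=7: → [21,25); WM=18
i=12 t=19 v=1: → [19,25); WM=18
i=13 t=13 v=8: DROP (t<18-1); WM=18
i=14 t=16 v=1: DROP (t<18-1); WM=18
i=15 t=23 v=2: → [19,27); WM=20
i=16 t=16 v=6: DROP (t<20-1); WM=20
i=17 t=16 v=6: DROP (t<20-1); WM=20
i=18 t=19 v=4: → [19,27); WM=20
i=19 t=17 v=7: DROP (t<20-1); WM=20

[2,6)=2 [7,15)=7 [15,19)=2 [19,27)=4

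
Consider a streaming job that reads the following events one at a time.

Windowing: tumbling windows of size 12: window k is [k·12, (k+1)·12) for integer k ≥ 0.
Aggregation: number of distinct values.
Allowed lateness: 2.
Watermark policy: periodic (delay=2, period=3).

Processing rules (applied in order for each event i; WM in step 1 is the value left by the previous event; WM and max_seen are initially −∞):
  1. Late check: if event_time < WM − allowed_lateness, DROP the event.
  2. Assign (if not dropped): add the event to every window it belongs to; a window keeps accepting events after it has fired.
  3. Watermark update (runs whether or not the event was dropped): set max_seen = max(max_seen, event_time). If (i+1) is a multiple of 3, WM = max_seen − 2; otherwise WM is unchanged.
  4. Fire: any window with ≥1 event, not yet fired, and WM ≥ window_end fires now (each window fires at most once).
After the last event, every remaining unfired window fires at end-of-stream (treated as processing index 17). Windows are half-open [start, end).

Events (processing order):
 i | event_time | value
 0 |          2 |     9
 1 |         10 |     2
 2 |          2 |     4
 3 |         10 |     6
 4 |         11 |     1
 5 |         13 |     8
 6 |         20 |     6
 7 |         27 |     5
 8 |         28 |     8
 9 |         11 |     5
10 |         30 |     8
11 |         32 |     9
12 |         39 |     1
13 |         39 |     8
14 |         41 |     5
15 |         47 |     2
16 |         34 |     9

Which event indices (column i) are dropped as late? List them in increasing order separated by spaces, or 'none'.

9 16

i=0 t=2 v=9: → [0,12); WM=−∞
i=1 t=10 v=2: → [0,12); WM=−∞
i=2 t=2 v=4: → [0,12); WM=8
i=3 t=10 v=6: → [0,12); WM=8
i=4 t=11 v=1: → [0,12); WM=8
i=5 t=13 v=8: → [12,24); WM=11
i=6 t=20 v=6: → [12,24); WM=11
i=7 t=27 v=5: → [24,36); WM=11
i=8 t=28 v=8: → [24,36); WM=26; [0,12) fires=5 [12,24) fires=2
i=9 t=11 v=5: DROP (t<26-2); WM=26
i=10 t=30 v=8: → [24,36); WM=26
i=11 t=32 v=9: → [24,36); WM=30
i=12 t=39 v=1: → [36,48); WM=30
i=13 t=39 v=8: → [36,48); WM=30
i=14 t=41 v=5: → [36,48); WM=39; [24,36) fires=3
i=15 t=47 v=2: → [36,48); WM=39
i=16 t=34 v=9: DROP (t<39-2); WM=39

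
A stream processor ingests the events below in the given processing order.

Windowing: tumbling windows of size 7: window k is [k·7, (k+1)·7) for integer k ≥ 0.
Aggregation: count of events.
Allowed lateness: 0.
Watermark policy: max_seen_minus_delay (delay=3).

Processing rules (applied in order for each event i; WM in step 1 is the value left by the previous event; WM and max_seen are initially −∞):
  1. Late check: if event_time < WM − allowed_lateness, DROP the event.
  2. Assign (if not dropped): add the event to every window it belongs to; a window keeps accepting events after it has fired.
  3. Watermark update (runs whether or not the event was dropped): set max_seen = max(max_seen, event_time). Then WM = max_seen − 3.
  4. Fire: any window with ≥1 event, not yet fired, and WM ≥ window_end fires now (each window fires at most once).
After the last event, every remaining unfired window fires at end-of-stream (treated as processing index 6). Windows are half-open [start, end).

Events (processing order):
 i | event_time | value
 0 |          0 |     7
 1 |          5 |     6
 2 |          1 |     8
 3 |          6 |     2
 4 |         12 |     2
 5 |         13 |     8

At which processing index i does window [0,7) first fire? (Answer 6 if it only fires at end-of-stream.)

i=0 t=0 v=7: → [0,7); WM=-3
i=1 t=5 v=6: → [0,7); WM=2
i=2 t=1 v=8: DROP (t<2-0); WM=2
i=3 t=6 v=2: → [0,7); WM=3
i=4 t=12 v=2: → [7,14); WM=9; [0,7) fires=3
i=5 t=13 v=8: → [7,14); WM=10

4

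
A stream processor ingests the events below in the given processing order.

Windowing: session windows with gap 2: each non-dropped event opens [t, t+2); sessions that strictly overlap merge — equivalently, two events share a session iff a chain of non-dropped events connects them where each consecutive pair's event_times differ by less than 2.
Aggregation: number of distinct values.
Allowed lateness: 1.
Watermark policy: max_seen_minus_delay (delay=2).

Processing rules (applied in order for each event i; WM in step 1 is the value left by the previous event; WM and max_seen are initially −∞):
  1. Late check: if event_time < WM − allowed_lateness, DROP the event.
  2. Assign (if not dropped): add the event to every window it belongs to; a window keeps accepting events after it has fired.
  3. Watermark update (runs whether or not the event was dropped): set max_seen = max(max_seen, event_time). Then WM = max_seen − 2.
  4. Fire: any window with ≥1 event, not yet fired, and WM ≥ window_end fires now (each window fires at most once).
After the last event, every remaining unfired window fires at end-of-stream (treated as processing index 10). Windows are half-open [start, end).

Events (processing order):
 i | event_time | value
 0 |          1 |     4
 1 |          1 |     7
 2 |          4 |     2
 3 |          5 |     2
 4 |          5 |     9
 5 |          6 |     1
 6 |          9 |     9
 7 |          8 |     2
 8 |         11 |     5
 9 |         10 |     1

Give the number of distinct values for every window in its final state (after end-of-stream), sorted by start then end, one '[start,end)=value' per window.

i=0 t=1 v=4: → [1,3); WM=-1
i=1 t=1 v=7: → [1,3); WM=-1
i=2 t=4 v=2: → [4,6); WM=2
i=3 t=5 v=2: → [4,7); WM=3
i=4 t=5 v=9: → [4,7); WM=3
i=5 t=6 v=1: → [4,8); WM=4
i=6 t=9 v=9: → [9,11); WM=7
i=7 t=8 v=2: → [8,11); WM=7
i=8 t=11 v=5: → [11,13); WM=9
i=9 t=10 v=1: → [8,13); WM=9

[1,3)=2 [4,8)=3 [8,13)=4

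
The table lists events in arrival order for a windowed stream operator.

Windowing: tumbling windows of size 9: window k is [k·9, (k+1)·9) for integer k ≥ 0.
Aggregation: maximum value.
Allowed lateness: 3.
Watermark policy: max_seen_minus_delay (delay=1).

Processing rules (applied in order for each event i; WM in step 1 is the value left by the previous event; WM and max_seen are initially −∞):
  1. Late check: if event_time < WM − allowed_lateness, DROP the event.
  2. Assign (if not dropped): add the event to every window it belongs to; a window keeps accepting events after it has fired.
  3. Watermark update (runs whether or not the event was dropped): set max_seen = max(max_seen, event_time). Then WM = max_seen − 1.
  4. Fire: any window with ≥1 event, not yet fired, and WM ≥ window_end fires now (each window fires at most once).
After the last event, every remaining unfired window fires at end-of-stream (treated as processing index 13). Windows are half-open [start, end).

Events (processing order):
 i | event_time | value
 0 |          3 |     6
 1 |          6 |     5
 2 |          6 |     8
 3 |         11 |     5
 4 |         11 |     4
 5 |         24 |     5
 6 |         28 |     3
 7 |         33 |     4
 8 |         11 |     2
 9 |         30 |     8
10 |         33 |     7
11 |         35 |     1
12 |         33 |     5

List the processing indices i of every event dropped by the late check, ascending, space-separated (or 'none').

8

i=0 t=3 v=6: → [0,9); WM=2
i=1 t=6 v=5: → [0,9); WM=5
i=2 t=6 v=8: → [0,9); WM=5
i=3 t=11 v=5: → [9,18); WM=10; [0,9) fires=8
i=4 t=11 v=4: → [9,18); WM=10
i=5 t=24 v=5: → [18,27); WM=23; [9,18) fires=5
i=6 t=28 v=3: → [27,36); WM=27; [18,27) fires=5
i=7 t=33 v=4: → [27,36); WM=32
i=8 t=11 v=2: DROP (t<32-3); WM=32
i=9 t=30 v=8: → [27,36); WM=32
i=10 t=33 v=7: → [27,36); WM=32
i=11 t=35 v=1: → [27,36); WM=34
i=12 t=33 v=5: → [27,36); WM=34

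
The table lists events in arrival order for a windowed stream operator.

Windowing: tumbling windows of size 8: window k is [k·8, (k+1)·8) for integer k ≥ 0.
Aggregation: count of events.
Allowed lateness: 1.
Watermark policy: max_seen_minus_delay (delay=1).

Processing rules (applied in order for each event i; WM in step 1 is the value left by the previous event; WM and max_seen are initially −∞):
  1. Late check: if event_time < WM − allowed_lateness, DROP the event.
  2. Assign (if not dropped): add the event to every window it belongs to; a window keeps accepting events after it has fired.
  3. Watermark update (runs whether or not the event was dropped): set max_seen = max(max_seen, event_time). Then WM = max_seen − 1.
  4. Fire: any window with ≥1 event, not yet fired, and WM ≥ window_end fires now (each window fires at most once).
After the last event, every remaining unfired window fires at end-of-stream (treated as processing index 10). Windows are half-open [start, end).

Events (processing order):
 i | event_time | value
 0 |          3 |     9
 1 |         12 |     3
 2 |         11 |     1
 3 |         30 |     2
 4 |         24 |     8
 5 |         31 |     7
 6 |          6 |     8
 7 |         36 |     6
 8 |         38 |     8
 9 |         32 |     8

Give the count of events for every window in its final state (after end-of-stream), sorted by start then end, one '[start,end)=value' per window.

i=0 t=3 v=9: → [0,8); WM=2
i=1 t=12 v=3: → [8,16); WM=11; [0,8) fires=1
i=2 t=11 v=1: → [8,16); WM=11
i=3 t=30 v=2: → [24,32); WM=29; [8,16) fires=2
i=4 t=24 v=8: DROP (t<29-1); WM=29
i=5 t=31 v=7: → [24,32); WM=30
i=6 t=6 v=8: DROP (t<30-1); WM=30
i=7 t=36 v=6: → [32,40); WM=35; [24,32) fires=2
i=8 t=38 v=8: → [32,40); WM=37
i=9 t=32 v=8: DROP (t<37-1); WM=37

[0,8)=1 [8,16)=2 [24,32)=2 [32,40)=2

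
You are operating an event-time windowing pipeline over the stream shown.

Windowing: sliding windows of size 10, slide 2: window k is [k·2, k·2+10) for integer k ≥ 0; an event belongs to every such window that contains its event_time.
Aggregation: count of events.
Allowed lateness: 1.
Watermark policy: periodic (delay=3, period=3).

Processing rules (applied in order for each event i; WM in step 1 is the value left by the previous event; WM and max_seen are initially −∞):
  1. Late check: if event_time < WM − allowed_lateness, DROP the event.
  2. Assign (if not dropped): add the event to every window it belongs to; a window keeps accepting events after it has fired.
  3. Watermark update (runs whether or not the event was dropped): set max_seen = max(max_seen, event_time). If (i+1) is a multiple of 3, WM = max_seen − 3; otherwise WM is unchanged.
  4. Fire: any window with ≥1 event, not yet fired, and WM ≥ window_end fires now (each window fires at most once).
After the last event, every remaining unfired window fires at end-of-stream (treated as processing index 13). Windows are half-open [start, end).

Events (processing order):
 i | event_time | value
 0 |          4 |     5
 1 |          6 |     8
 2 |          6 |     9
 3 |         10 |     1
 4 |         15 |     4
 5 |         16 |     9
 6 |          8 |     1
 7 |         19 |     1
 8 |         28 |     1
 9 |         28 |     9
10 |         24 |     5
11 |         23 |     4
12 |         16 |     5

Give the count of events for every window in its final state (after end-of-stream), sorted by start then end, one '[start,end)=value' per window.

i=0 t=4 v=5: → [4,14),[2,12),[0,10); WM=−∞
i=1 t=6 v=8: → [6,16),[4,14),[2,12),[0,10); WM=−∞
i=2 t=6 v=9: → [6,16),[4,14),[2,12),[0,10); WM=3
i=3 t=10 v=1: → [10,20),[8,18),[6,16),[4,14),[2,12); WM=3
i=4 t=15 v=4: → [14,24),[12,22),[10,20),[8,18),[6,16); WM=3
i=5 t=16 v=9: → [16,26),[14,24),[12,22),[10,20),[8,18); WM=13; [0,10) fires=3 [2,12) fires=4
i=6 t=8 v=1: DROP (t<13-1); WM=13
i=7 t=19 v=1: → [18,28),[16,26),[14,24),[12,22),[10,20); WM=13
i=8 t=28 v=1: → [28,38),[26,36),[24,34),[22,32),[20,30); WM=25; [4,14) fires=4 [6,16) fires=4 [8,18) fires=3 [10,20) fires=4 [12,22) fires=3 [14,24) fires=3
i=9 t=28 v=9: → [28,38),[26,36),[24,34),[22,32),[20,30); WM=25
i=10 t=24 v=5: → [24,34),[22,32),[20,30),[18,28),[16,26); WM=25
i=11 t=23 v=4: DROP (t<25-1); WM=25
i=12 t=16 v=5: DROP (t<25-1); WM=25

[0,10)=3 [2,12)=4 [4,14)=4 [6,16)=4 [8,18)=3 [10,20)=4 [12,22)=3 [14,24)=3 [16,26)=3 [18,28)=2 [20,30)=3 [22,32)=3 [24,34)=3 [26,36)=2 [28,38)=2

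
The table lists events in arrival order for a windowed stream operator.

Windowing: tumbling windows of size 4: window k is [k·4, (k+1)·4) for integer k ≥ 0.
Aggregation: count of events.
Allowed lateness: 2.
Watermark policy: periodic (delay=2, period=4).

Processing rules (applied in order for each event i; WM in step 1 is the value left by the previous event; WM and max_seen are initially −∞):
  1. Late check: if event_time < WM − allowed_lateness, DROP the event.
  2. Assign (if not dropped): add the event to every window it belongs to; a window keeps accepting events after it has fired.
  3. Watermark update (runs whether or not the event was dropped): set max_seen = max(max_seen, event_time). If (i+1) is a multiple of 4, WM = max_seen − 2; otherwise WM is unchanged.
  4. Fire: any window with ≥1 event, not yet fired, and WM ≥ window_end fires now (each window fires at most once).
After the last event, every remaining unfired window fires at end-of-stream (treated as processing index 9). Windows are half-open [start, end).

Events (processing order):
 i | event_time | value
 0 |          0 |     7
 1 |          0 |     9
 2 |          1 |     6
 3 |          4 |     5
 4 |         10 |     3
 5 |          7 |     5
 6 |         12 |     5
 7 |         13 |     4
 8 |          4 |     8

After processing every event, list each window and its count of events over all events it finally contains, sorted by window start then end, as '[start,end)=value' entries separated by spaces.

[0,4)=3 [4,8)=2 [8,12)=1 [12,16)=2

i=0 t=0 v=7: → [0,4); WM=−∞
i=1 t=0 v=9: → [0,4); WM=−∞
i=2 t=1 v=6: → [0,4); WM=−∞
i=3 t=4 v=5: → [4,8); WM=2
i=4 t=10 v=3: → [8,12); WM=2
i=5 t=7 v=5: → [4,8); WM=2
i=6 t=12 v=5: → [12,16); WM=2
i=7 t=13 v=4: → [12,16); WM=11; [0,4) fires=3 [4,8) fires=2
i=8 t=4 v=8: DROP (t<11-2); WM=11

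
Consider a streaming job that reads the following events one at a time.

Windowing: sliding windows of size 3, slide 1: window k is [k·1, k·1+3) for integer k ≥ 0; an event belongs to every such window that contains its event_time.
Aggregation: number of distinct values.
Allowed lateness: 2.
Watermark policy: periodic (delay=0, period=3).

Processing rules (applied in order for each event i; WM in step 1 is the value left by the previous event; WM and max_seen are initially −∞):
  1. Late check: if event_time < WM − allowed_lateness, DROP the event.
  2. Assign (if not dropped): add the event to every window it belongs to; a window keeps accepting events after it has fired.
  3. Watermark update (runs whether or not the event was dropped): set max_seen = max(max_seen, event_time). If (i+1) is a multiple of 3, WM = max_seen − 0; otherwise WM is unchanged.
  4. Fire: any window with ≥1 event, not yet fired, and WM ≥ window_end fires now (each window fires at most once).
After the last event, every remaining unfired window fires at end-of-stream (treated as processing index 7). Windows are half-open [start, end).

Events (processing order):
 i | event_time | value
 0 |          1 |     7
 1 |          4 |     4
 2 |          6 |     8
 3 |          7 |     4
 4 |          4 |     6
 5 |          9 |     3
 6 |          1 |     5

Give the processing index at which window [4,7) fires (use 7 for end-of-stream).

i=0 t=1 v=7: → [1,4),[0,3); WM=−∞
i=1 t=4 v=4: → [4,7),[3,6),[2,5); WM=−∞
i=2 t=6 v=8: → [6,9),[5,8),[4,7); WM=6; [0,3) fires=1 [1,4) fires=1 [2,5) fires=1 [3,6) fires=1
i=3 t=7 v=4: → [7,10),[6,9),[5,8); WM=6
i=4 t=4 v=6: → [4,7),[3,6),[2,5); WM=6
i=5 t=9 v=3: → [9,12),[8,11),[7,10); WM=9; [4,7) fires=3 [5,8) fires=2 [6,9) fires=2
i=6 t=1 v=5: DROP (t<9-2); WM=9

5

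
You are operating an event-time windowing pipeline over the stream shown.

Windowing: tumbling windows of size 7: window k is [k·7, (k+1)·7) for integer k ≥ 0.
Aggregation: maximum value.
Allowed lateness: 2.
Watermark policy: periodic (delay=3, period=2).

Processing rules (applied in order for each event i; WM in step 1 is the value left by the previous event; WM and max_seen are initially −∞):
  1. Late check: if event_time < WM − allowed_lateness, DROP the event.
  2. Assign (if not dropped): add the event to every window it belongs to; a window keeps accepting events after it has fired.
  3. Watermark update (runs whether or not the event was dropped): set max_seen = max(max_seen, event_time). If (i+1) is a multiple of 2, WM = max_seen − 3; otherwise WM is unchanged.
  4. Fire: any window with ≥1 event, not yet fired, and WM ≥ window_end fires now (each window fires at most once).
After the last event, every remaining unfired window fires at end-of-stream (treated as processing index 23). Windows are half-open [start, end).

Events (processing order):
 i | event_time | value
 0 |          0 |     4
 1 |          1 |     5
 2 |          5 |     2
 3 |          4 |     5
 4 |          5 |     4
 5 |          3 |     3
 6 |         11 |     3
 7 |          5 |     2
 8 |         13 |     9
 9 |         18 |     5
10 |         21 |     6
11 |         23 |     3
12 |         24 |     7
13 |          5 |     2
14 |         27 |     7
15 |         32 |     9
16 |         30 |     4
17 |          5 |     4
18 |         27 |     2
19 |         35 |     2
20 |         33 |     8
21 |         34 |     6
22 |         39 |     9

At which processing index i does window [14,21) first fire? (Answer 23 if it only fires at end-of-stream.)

13

i=0 t=0 v=4: → [0,7); WM=−∞
i=1 t=1 v=5: → [0,7); WM=-2
i=2 t=5 v=2: → [0,7); WM=-2
i=3 t=4 v=5: → [0,7); WM=2
i=4 t=5 v=4: → [0,7); WM=2
i=5 t=3 v=3: → [0,7); WM=2
i=6 t=11 v=3: → [7,14); WM=2
i=7 t=5 v=2: → [0,7); WM=8; [0,7) fires=5
i=8 t=13 v=9: → [7,14); WM=8
i=9 t=18 v=5: → [14,21); WM=15; [7,14) fires=9
i=10 t=21 v=6: → [21,28); WM=15
i=11 t=23 v=3: → [21,28); WM=20
i=12 t=24 v=7: → [21,28); WM=20
i=13 t=5 v=2: DROP (t<20-2); WM=21; [14,21) fires=5
i=14 t=27 v=7: → [21,28); WM=21
i=15 t=32 v=9: → [28,35); WM=29; [21,28) fires=7
i=16 t=30 v=4: → [28,35); WM=29
i=17 t=5 v=4: DROP (t<29-2); WM=29
i=18 t=27 v=2: → [21,28); WM=29
i=19 t=35 v=2: → [35,42); WM=32
i=20 t=33 v=8: → [28,35); WM=32
i=21 t=34 v=6: → [28,35); WM=32
i=22 t=39 v=9: → [35,42); WM=32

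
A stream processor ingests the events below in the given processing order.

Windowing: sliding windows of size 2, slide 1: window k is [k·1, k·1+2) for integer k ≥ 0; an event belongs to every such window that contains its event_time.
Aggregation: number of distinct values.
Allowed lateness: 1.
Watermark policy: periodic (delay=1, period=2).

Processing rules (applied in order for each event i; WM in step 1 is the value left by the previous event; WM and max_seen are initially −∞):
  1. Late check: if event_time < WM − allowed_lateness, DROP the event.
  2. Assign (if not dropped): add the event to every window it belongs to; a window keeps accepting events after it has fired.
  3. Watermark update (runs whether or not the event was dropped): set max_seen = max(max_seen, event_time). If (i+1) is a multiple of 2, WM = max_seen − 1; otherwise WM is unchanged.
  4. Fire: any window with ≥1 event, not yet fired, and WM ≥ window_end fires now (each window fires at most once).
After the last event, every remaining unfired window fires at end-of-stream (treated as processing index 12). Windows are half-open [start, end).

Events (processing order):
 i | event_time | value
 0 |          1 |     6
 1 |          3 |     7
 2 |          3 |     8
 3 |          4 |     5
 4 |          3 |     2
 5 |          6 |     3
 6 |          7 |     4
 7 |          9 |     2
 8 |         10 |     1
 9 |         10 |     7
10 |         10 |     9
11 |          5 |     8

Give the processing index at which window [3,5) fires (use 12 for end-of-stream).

i=0 t=1 v=6: → [1,3),[0,2); WM=−∞
i=1 t=3 v=7: → [3,5),[2,4); WM=2; [0,2) fires=1
i=2 t=3 v=8: → [3,5),[2,4); WM=2
i=3 t=4 v=5: → [4,6),[3,5); WM=3; [1,3) fires=1
i=4 t=3 v=2: → [3,5),[2,4); WM=3
i=5 t=6 v=3: → [6,8),[5,7); WM=5; [2,4) fires=3 [3,5) fires=4
i=6 t=7 v=4: → [7,9),[6,8); WM=5
i=7 t=9 v=2: → [9,11),[8,10); WM=8; [4,6) fires=1 [5,7) fires=1 [6,8) fires=2
i=8 t=10 v=1: → [10,12),[9,11); WM=8
i=9 t=10 v=7: → [10,12),[9,11); WM=9; [7,9) fires=1
i=10 t=10 v=9: → [10,12),[9,11); WM=9
i=11 t=5 v=8: DROP (t<9-1); WM=9

5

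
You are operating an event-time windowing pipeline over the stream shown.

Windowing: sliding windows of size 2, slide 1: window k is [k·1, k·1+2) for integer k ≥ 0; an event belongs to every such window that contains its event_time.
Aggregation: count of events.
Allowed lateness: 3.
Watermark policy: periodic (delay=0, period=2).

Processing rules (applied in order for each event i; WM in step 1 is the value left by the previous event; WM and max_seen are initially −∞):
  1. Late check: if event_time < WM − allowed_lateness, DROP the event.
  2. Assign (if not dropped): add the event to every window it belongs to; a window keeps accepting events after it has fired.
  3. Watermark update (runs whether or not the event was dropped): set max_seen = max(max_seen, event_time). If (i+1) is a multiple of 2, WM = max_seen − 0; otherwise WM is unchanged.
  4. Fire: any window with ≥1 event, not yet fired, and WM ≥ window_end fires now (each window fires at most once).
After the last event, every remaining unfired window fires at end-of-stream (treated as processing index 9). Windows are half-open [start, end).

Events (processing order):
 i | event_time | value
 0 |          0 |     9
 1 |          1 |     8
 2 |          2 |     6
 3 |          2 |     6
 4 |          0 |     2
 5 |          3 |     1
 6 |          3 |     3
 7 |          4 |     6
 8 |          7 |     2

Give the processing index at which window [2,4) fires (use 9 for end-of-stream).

7

i=0 t=0 v=9: → [0,2); WM=−∞
i=1 t=1 v=8: → [1,3),[0,2); WM=1
i=2 t=2 v=6: → [2,4),[1,3); WM=1
i=3 t=2 v=6: → [2,4),[1,3); WM=2; [0,2) fires=2
i=4 t=0 v=2: → [0,2); WM=2
i=5 t=3 v=1: → [3,5),[2,4); WM=3; [1,3) fires=3
i=6 t=3 v=3: → [3,5),[2,4); WM=3
i=7 t=4 v=6: → [4,6),[3,5); WM=4; [2,4) fires=4
i=8 t=7 v=2: → [7,9),[6,8); WM=4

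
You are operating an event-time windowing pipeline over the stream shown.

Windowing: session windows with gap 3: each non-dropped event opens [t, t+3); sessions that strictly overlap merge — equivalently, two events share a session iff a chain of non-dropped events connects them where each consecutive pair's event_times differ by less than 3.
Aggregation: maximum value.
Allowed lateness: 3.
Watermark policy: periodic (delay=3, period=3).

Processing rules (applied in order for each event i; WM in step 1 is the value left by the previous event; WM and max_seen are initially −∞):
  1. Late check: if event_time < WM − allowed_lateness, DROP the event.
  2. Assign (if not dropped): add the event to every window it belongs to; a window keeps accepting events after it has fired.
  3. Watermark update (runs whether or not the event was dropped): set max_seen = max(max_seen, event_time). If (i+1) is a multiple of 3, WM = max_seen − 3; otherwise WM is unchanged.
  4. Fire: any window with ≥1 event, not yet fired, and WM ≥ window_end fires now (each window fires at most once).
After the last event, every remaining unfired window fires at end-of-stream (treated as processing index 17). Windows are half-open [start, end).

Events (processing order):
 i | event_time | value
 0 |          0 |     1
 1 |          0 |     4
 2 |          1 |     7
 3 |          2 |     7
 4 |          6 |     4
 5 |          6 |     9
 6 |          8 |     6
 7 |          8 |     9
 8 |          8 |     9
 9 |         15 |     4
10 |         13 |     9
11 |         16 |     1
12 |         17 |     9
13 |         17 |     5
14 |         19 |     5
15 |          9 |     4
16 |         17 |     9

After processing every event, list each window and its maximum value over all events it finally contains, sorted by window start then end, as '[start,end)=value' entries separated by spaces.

[0,5)=7 [6,11)=9 [13,22)=9

i=0 t=0 v=1: → [0,3); WM=−∞
i=1 t=0 v=4: → [0,3); WM=−∞
i=2 t=1 v=7: → [0,4); WM=-2
i=3 t=2 v=7: → [0,5); WM=-2
i=4 t=6 v=4: → [6,9); WM=-2
i=5 t=6 v=9: → [6,9); WM=3
i=6 t=8 v=6: → [6,11); WM=3
i=7 t=8 v=9: → [6,11); WM=3
i=8 t=8 v=9: → [6,11); WM=5
i=9 t=15 v=4: → [15,18); WM=5
i=10 t=13 v=9: → [13,18); WM=5
i=11 t=16 v=1: → [13,19); WM=13
i=12 t=17 v=9: → [13,20); WM=13
i=13 t=17 v=5: → [13,20); WM=13
i=14 t=19 v=5: → [13,22); WM=16
i=15 t=9 v=4: DROP (t<16-3); WM=16
i=16 t=17 v=9: → [13,22); WM=16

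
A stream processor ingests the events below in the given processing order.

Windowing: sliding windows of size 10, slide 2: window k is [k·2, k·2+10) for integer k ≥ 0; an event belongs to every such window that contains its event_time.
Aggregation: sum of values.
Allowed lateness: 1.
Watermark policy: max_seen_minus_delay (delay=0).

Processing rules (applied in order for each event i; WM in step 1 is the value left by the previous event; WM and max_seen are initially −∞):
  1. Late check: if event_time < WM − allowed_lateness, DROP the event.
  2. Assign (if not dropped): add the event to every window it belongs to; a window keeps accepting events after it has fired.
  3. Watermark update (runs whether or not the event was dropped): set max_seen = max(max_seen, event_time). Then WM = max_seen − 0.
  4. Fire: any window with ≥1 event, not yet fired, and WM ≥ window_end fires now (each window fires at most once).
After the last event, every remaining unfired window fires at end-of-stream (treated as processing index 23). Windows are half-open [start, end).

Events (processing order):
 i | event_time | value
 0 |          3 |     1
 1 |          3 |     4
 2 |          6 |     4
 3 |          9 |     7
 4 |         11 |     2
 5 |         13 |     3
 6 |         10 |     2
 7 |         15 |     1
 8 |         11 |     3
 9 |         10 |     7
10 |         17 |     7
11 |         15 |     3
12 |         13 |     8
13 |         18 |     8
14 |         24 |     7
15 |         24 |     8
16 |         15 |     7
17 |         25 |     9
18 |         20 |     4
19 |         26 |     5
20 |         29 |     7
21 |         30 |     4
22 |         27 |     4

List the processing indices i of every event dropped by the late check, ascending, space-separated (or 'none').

6 8 9 11 12 16 18 22

i=0 t=3 v=1: → [2,12),[0,10); WM=3
i=1 t=3 v=4: → [2,12),[0,10); WM=3
i=2 t=6 v=4: → [6,16),[4,14),[2,12),[0,10); WM=6
i=3 t=9 v=7: → [8,18),[6,16),[4,14),[2,12),[0,10); WM=9
i=4 t=11 v=2: → [10,20),[8,18),[6,16),[4,14),[2,12); WM=11; [0,10) fires=16
i=5 t=13 v=3: → [12,22),[10,20),[8,18),[6,16),[4,14); WM=13; [2,12) fires=18
i=6 t=10 v=2: DROP (t<13-1); WM=13
i=7 t=15 v=1: → [14,24),[12,22),[10,20),[8,18),[6,16); WM=15; [4,14) fires=16
i=8 t=11 v=3: DROP (t<15-1); WM=15
i=9 t=10 v=7: DROP (t<15-1); WM=15
i=10 t=17 v=7: → [16,26),[14,24),[12,22),[10,20),[8,18); WM=17; [6,16) fires=17
i=11 t=15 v=3: DROP (t<17-1); WM=17
i=12 t=13 v=8: DROP (t<17-1); WM=17
i=13 t=18 v=8: → [18,28),[16,26),[14,24),[12,22),[10,20); WM=18; [8,18) fires=20
i=14 t=24 v=7: → [24,34),[22,32),[20,30),[18,28),[16,26); WM=24; [10,20) fires=21 [12,22) fires=19 [14,24) fires=16
i=15 t=24 v=8: → [24,34),[22,32),[20,30),[18,28),[16,26); WM=24
i=16 t=15 v=7: DROP (t<24-1); WM=24
i=17 t=25 v=9: → [24,34),[22,32),[20,30),[18,28),[16,26); WM=25
i=18 t=20 v=4: DROP (t<25-1); WM=25
i=19 t=26 v=5: → [26,36),[24,34),[22,32),[20,30),[18,28); WM=26; [16,26) fires=39
i=20 t=29 v=7: → [28,38),[26,36),[24,34),[22,32),[20,30); WM=29; [18,28) fires=37
i=21 t=30 v=4: → [30,40),[28,38),[26,36),[24,34),[22,32); WM=30; [20,30) fires=36
i=22 t=27 v=4: DROP (t<30-1); WM=30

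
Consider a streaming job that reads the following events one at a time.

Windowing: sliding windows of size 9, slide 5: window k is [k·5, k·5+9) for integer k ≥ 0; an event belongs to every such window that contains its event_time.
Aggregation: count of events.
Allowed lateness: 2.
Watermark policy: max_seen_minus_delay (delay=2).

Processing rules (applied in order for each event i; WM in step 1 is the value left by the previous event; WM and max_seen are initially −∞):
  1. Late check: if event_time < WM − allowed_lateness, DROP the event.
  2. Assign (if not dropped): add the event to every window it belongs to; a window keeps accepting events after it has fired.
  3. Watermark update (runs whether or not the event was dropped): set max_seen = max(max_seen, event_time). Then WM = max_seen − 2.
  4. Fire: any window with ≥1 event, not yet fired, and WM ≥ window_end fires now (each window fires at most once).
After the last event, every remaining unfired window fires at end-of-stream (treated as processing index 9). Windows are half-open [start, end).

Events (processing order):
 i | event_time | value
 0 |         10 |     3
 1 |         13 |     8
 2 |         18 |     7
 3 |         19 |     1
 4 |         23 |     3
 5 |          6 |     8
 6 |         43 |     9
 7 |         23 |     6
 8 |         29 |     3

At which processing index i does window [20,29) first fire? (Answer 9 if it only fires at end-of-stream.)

6

i=0 t=10 v=3: → [10,19),[5,14); WM=8
i=1 t=13 v=8: → [10,19),[5,14); WM=11
i=2 t=18 v=7: → [15,24),[10,19); WM=16; [5,14) fires=2
i=3 t=19 v=1: → [15,24); WM=17
i=4 t=23 v=3: → [20,29),[15,24); WM=21; [10,19) fires=3
i=5 t=6 v=8: DROP (t<21-2); WM=21
i=6 t=43 v=9: → [40,49),[35,44); WM=41; [15,24) fires=3 [20,29) fires=1
i=7 t=23 v=6: DROP (t<41-2); WM=41
i=8 t=29 v=3: DROP (t<41-2); WM=41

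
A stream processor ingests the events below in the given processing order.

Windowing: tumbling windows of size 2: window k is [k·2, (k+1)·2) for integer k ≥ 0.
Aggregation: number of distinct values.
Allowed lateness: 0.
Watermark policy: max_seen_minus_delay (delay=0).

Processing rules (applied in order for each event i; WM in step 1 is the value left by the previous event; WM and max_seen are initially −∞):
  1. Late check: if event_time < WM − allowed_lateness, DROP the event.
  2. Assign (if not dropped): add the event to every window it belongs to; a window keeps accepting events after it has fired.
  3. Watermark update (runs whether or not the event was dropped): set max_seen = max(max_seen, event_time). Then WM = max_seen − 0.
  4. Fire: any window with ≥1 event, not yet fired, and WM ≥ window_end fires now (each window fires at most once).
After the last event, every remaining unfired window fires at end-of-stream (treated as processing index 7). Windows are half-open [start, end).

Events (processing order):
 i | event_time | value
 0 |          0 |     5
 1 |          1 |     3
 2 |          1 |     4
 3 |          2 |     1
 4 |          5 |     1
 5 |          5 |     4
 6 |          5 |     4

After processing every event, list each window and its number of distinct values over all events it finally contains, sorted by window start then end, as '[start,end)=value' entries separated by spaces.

i=0 t=0 v=5: → [0,2); WM=0
i=1 t=1 v=3: → [0,2); WM=1
i=2 t=1 v=4: → [0,2); WM=1
i=3 t=2 v=1: → [2,4); WM=2; [0,2) fires=3
i=4 t=5 v=1: → [4,6); WM=5; [2,4) fires=1
i=5 t=5 v=4: → [4,6); WM=5
i=6 t=5 v=4: → [4,6); WM=5

[0,2)=3 [2,4)=1 [4,6)=2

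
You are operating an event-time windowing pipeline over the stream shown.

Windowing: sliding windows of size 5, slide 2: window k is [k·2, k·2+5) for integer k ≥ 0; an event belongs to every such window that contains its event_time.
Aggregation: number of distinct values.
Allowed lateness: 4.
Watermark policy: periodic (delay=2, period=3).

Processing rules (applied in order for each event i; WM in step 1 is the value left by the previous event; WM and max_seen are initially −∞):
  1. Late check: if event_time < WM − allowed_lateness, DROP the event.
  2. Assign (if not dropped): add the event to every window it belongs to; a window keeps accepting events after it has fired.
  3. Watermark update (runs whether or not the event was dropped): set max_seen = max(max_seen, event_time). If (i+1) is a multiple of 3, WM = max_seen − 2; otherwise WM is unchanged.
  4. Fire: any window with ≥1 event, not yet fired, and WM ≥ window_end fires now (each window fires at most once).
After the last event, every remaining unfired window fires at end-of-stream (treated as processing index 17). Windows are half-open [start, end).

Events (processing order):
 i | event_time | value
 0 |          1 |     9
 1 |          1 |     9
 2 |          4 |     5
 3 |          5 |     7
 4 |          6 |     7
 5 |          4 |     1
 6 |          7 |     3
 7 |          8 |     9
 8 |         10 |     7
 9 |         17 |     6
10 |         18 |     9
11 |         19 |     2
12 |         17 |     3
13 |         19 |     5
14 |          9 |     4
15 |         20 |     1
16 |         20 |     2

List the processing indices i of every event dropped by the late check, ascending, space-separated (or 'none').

14

i=0 t=1 v=9: → [0,5); WM=−∞
i=1 t=1 v=9: → [0,5); WM=−∞
i=2 t=4 v=5: → [4,9),[2,7),[0,5); WM=2
i=3 t=5 v=7: → [4,9),[2,7); WM=2
i=4 t=6 v=7: → [6,11),[4,9),[2,7); WM=2
i=5 t=4 v=1: → [4,9),[2,7),[0,5); WM=4
i=6 t=7 v=3: → [6,11),[4,9); WM=4
i=7 t=8 v=9: → [8,13),[6,11),[4,9); WM=4
i=8 t=10 v=7: → [10,15),[8,13),[6,11); WM=8; [0,5) fires=3 [2,7) fires=3
i=9 t=17 v=6: → [16,21),[14,19); WM=8
i=10 t=18 v=9: → [18,23),[16,21),[14,19); WM=8
i=11 t=19 v=2: → [18,23),[16,21); WM=17; [4,9) fires=5 [6,11) fires=3 [8,13) fires=2 [10,15) fires=1
i=12 t=17 v=3: → [16,21),[14,19); WM=17
i=13 t=19 v=5: → [18,23),[16,21); WM=17
i=14 t=9 v=4: DROP (t<17-4); WM=17
i=15 t=20 v=1: → [20,25),[18,23),[16,21); WM=17
i=16 t=20 v=2: → [20,25),[18,23),[16,21); WM=17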